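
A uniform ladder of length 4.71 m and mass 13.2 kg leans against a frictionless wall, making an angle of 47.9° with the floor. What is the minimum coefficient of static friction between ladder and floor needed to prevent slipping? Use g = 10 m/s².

Choose the foot of the ladder as the axis so the floor normal and friction both act there and drop out.
Ladder weight 13.2×10 = 132 N acts at 2.355 m along the ladder; its horizontal arm is 2.355·cos47.9° = 1.579 m → τ = 208.4 N·m clockwise.
Wall normal N acts horizontally at the top; its moment arm is the height L sinθ = 4.71·sin47.9° = 3.495 m, counterclockwise.
Setting net torque to zero: N × 3.495 = 208.4 → N = 59.63 N.
ΣFx = 0 ⇒ f = N_wall = 59.63 N. ΣFy = 0 ⇒ N_floor = 132 N.
μ_min = f / N_floor = 59.63 / 132 = 0.452.

μ_min ≈ 0.452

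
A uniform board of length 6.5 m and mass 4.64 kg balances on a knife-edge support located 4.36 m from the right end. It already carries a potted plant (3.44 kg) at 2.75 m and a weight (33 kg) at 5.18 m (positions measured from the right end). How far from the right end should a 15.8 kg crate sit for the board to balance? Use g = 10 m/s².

x ≈ 3.32 m from the right end

Taking torques about the knife-edge support (at 4.36 m from the right end):
Beam weight: 4.64 × 10 = 46.4 N down at 3.25 m → arm 1.11 m, τ = 46.4 × 1.11 = 51.5 N·m clockwise.
Potted plant: 3.44 × 10 = 34.4 N down at 2.75 m → arm 1.61 m, τ = 34.4 × 1.61 = 55.38 N·m clockwise.
Weight: 33 × 10 = 330 N down at 5.18 m → arm 0.82 m, τ = 330 × 0.82 = 270.6 N·m counterclockwise.
Net moment of existing loads = 163.7 N·m counterclockwise.
The crate weighs 15.8 × 10 = 158 N and must supply an equal clockwise moment, so its lever arm about the knife-edge support is 163.7 / 158 = 1.04 m.
That puts it at 4.36 − 1.04 = 3.32 m from the right end.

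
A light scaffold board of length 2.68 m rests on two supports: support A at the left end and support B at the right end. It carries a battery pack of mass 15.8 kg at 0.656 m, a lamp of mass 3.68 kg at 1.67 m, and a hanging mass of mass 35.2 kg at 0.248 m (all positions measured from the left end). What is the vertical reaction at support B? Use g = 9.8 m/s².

Taking torques about support A:
Battery pack: 15.8 × 9.8 = 154.8 N down at 0.656 m → arm 0.656 m, τ = 154.8 × 0.656 = 101.5 N·m clockwise.
Lamp: 3.68 × 9.8 = 36.06 N down at 1.67 m → arm 1.67 m, τ = 36.06 × 1.67 = 60.22 N·m clockwise.
Hanging mass: 35.2 × 9.8 = 345 N down at 0.248 m → arm 0.248 m, τ = 345 × 0.248 = 85.56 N·m clockwise.
Net load moment about support A = 247.3 N·m clockwise.
Reaction R at support B is upward at 2.68 m, arm 2.68 m → moment R × 2.68 counterclockwise.
Balancing moments: R × 2.68 = 247.3, giving R = 92.3 N.

R_B ≈ 92.3 N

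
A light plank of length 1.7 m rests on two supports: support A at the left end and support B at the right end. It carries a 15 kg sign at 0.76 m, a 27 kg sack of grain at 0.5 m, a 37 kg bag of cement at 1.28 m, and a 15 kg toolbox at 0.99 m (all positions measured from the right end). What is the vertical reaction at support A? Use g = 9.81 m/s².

Sum moments about support B (its reaction then has zero moment arm).
Sign: 15 × 9.81 = 147.2 N down at 0.76 m → arm 0.76 m, τ = 147.2 × 0.76 = 111.9 N·m counterclockwise.
Sack of grain: 27 × 9.81 = 264.9 N down at 0.5 m → arm 0.5 m, τ = 264.9 × 0.5 = 132.4 N·m counterclockwise.
Bag of cement: 37 × 9.81 = 363 N down at 1.28 m → arm 1.28 m, τ = 363 × 1.28 = 464.6 N·m counterclockwise.
Toolbox: 15 × 9.81 = 147.2 N down at 0.99 m → arm 0.99 m, τ = 147.2 × 0.99 = 145.7 N·m counterclockwise.
Net load moment about support B = 854.6 N·m counterclockwise.
Reaction R at support A is upward at 1.7 m, arm 1.7 m → moment R × 1.7 clockwise.
Στ = 0 ⇒ R × 1.7 = 854.6 ⇒ R = 503 N.

R_A ≈ 503 N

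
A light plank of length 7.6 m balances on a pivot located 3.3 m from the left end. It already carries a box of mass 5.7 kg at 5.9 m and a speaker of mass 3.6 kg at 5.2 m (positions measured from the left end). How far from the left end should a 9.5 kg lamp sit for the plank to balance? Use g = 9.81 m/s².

About the pivot (at 3.3 m from the left end):
Box: 5.7 × 9.81 = 55.92 N down at 5.9 m → arm 2.6 m, τ = 55.92 × 2.6 = 145.4 N·m clockwise.
Speaker: 3.6 × 9.81 = 35.32 N down at 5.2 m → arm 1.9 m, τ = 35.32 × 1.9 = 67.11 N·m clockwise.
Net moment of existing loads = 212.5 N·m clockwise.
The lamp weighs 9.5 × 9.81 = 93.2 N and must supply an equal counterclockwise moment, so its lever arm about the pivot is 212.5 / 93.2 = 2.28 m.
That puts it at 3.3 − 2.28 = 1.02 m from the left end.

x ≈ 1.02 m from the left end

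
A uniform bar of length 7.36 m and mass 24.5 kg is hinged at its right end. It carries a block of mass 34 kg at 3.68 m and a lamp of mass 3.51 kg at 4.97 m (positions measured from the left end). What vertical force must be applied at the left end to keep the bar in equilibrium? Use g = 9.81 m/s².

About the right end:
Beam weight: 24.5 × 9.81 = 240.3 N down at 3.68 m → arm 3.68 m, τ = 240.3 × 3.68 = 884.3 N·m counterclockwise.
Block: 34 × 9.81 = 333.5 N down at 3.68 m → arm 3.68 m, τ = 333.5 × 3.68 = 1227 N·m counterclockwise.
Lamp: 3.51 × 9.81 = 34.43 N down at 4.97 m → arm 2.39 m, τ = 34.43 × 2.39 = 82.29 N·m counterclockwise.
Net moment of the loads = 2194 N·m counterclockwise.
The upward force F acts at the left end, arm 7.36 m, giving F × 7.36 clockwise.
Setting net torque to zero: F × 7.36 = 2194 → F = 2194 / 7.36 = 298 N.

F ≈ 298 N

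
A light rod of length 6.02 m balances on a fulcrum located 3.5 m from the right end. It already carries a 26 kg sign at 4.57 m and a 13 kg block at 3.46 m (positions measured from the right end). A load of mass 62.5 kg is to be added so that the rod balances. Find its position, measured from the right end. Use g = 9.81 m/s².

About the fulcrum (at 3.5 m from the right end):
Sign: 26 × 9.81 = 255.1 N down at 4.57 m → arm 1.07 m, τ = 255.1 × 1.07 = 273 N·m counterclockwise.
Block: 13 × 9.81 = 127.5 N down at 3.46 m → arm 0.04 m, τ = 127.5 × 0.04 = 5.1 N·m clockwise.
Net moment of existing loads = 267.9 N·m counterclockwise.
The load weighs 62.5 × 9.81 = 613.1 N and must supply an equal clockwise moment, so its lever arm about the fulcrum is 267.9 / 613.1 = 0.437 m.
That puts it at 3.5 − 0.437 = 3.06 m from the right end.

x ≈ 3.06 m from the right end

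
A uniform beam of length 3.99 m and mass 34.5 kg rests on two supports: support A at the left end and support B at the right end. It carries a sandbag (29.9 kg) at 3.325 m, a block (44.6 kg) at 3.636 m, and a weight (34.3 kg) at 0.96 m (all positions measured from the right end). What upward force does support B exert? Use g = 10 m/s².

R_B ≈ 522 N

Sum moments about support A (its reaction then has zero moment arm).
Beam weight: 34.5 × 10 = 345 N down at 1.995 m → arm 1.995 m, τ = 345 × 1.995 = 688.3 N·m clockwise.
Sandbag: 29.9 × 10 = 299 N down at 3.325 m → arm 0.665 m, τ = 299 × 0.665 = 198.8 N·m clockwise.
Block: 44.6 × 10 = 446 N down at 3.636 m → arm 0.354 m, τ = 446 × 0.354 = 157.9 N·m clockwise.
Weight: 34.3 × 10 = 343 N down at 0.96 m → arm 3.03 m, τ = 343 × 3.03 = 1039 N·m clockwise.
Net load moment about support A = 2084 N·m clockwise.
Reaction R at support B is upward at 0 m, arm 3.99 m → moment R × 3.99 counterclockwise.
Setting net torque to zero: R × 3.99 = 2084 → R = 522 N.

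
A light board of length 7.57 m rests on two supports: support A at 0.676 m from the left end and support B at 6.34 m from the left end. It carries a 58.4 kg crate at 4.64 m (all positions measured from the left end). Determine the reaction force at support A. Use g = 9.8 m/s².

R_A ≈ 172 N

Taking torques about support B:
Crate: 58.4 × 9.8 = 572.3 N down at 4.64 m → arm 1.7 m, τ = 572.3 × 1.7 = 972.9 N·m counterclockwise.
Net load moment about support B = 972.9 N·m counterclockwise.
Reaction R at support A is upward at 0.676 m, arm 5.664 m → moment R × 5.664 clockwise.
Balancing moments: R × 5.664 = 972.9, giving R = 172 N.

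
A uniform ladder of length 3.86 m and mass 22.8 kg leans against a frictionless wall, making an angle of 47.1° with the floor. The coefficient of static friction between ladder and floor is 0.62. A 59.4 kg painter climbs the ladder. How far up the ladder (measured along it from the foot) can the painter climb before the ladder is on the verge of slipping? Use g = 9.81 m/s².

Taking torques about the foot of the ladder:
Ladder weight 22.8×9.81 = 223.7 N acts at 1.93 m along the ladder; its horizontal arm is 1.93·cos47.1° = 1.314 m → τ = 293.9 N·m clockwise.
Painter weight 59.4×9.81 = 582.7 N at distance d → arm d·cos47.1° → τ = 582.7·d·0.6807 clockwise.
Wall normal N at the top has arm L sinθ = 2.828 m counterclockwise, so Στ = 0 gives N·2.828 = 293.9 + 396.6·d.
ΣFy = 0 ⇒ N_floor = 806.4 N, so the maximum friction is μ_s·N_floor = 0.62×806.4 = 500 N. ΣFx = 0 ⇒ N_wall = f, so at the slipping point N = 500 N.
Substituting: 500×2.828 = 293.9 + 396.6·d ⇒ d = (1414 − 293.9) / 396.6 = 2.82 m.

d ≈ 2.82 m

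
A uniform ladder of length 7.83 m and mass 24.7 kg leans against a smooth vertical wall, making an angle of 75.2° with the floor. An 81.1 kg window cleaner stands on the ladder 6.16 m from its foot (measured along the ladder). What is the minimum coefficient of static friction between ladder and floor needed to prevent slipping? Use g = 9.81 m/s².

μ_min ≈ 0.19

Taking torques about the foot of the ladder:
Ladder weight 24.7×9.81 = 242.3 N acts at 3.915 m along the ladder; its horizontal arm is 3.915·cos75.2° = 1 m → τ = 242.3 N·m clockwise.
Window cleaner: 81.1×9.81 = 795.6 N at 6.16 m → arm 1.574 m → τ = 1252 N·m clockwise.
Wall normal N acts horizontally at the top; its moment arm is the height L sinθ = 7.83·sin75.2° = 7.57 m, counterclockwise.
Στ = 0 ⇒ N × 7.57 = 1494 ⇒ N = 197.4 N.
ΣFx = 0 ⇒ f = N_wall = 197.4 N. ΣFy = 0 ⇒ N_floor = 1038 N.
μ_min = f / N_floor = 197.4 / 1038 = 0.19.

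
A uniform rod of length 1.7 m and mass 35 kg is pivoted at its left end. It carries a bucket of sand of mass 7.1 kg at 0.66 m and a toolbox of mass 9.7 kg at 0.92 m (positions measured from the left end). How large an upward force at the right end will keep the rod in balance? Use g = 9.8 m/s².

F ≈ 250 N

Sum moments about the left end (the unknown pivot reaction has zero arm there).
Beam weight: 35 × 9.8 = 343 N down at 0.85 m → arm 0.85 m, τ = 343 × 0.85 = 291.6 N·m clockwise.
Bucket of sand: 7.1 × 9.8 = 69.58 N down at 0.66 m → arm 0.66 m, τ = 69.58 × 0.66 = 45.92 N·m clockwise.
Toolbox: 9.7 × 9.8 = 95.06 N down at 0.92 m → arm 0.92 m, τ = 95.06 × 0.92 = 87.46 N·m clockwise.
Net moment of the loads = 425 N·m clockwise.
The upward force F acts at the right end, arm 1.7 m, giving F × 1.7 counterclockwise.
Setting net torque to zero: F × 1.7 = 425 → F = 425 / 1.7 = 250 N.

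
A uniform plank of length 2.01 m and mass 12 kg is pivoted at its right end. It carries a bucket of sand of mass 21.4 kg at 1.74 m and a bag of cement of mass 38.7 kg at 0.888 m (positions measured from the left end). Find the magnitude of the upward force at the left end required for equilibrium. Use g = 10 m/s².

Sum moments about the right end (the unknown pivot reaction has zero arm there).
Beam weight: 12 × 10 = 120 N down at 1.005 m → arm 1.005 m, τ = 120 × 1.005 = 120.6 N·m counterclockwise.
Bucket of sand: 21.4 × 10 = 214 N down at 1.74 m → arm 0.27 m, τ = 214 × 0.27 = 57.78 N·m counterclockwise.
Bag of cement: 38.7 × 10 = 387 N down at 0.888 m → arm 1.122 m, τ = 387 × 1.122 = 434.2 N·m counterclockwise.
Net moment of the loads = 612.6 N·m counterclockwise.
The upward force F acts at the left end, arm 2.01 m, giving F × 2.01 clockwise.
For rotational equilibrium, F × 2.01 = 612.6, so F = 612.6 / 2.01 = 305 N.

F ≈ 305 N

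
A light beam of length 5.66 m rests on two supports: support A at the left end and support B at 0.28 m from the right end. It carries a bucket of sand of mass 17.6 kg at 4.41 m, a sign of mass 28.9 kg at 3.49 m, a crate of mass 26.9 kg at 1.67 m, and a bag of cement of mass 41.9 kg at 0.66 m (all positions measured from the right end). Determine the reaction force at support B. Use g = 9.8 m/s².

Sum moments about support A (its reaction then has zero moment arm).
Bucket of sand: 17.6 × 9.8 = 172.5 N down at 4.41 m → arm 1.25 m, τ = 172.5 × 1.25 = 215.6 N·m clockwise.
Sign: 28.9 × 9.8 = 283.2 N down at 3.49 m → arm 2.17 m, τ = 283.2 × 2.17 = 614.5 N·m clockwise.
Crate: 26.9 × 9.8 = 263.6 N down at 1.67 m → arm 3.99 m, τ = 263.6 × 3.99 = 1052 N·m clockwise.
Bag of cement: 41.9 × 9.8 = 410.6 N down at 0.66 m → arm 5 m, τ = 410.6 × 5 = 2053 N·m clockwise.
Net load moment about support A = 3935 N·m clockwise.
Reaction R at support B is upward at 0.28 m, arm 5.38 m → moment R × 5.38 counterclockwise.
Στ = 0 ⇒ R × 5.38 = 3935 ⇒ R = 731 N.

R_B ≈ 731 N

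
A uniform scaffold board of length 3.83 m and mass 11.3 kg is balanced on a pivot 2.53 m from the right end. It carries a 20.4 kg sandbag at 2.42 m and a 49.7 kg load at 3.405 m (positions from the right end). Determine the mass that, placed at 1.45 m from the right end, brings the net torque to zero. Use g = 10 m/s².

Taking torques about the pivot (at 2.53 m from the right end):
Beam weight: 11.3 × 10 = 113 N down at 1.915 m → arm 0.615 m, τ = 113 × 0.615 = 69.5 N·m clockwise.
Sandbag: 20.4 × 10 = 204 N down at 2.42 m → arm 0.11 m, τ = 204 × 0.11 = 22.44 N·m clockwise.
Load: 49.7 × 10 = 497 N down at 3.405 m → arm 0.875 m, τ = 497 × 0.875 = 434.9 N·m counterclockwise.
Net moment of known loads = 343 N·m counterclockwise.
An unknown mass m at 1.45 m has arm 1.08 m; its moment is m·g·1.08 clockwise.
Setting net torque to zero: m × 10 × 1.08 = 343 → m = 343 / (10 × 1.08) = 31.8 kg.

m ≈ 31.8 kg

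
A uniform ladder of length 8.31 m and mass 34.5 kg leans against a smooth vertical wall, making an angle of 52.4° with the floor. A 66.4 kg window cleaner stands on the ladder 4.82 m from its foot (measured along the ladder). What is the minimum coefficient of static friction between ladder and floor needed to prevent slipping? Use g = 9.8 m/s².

About the foot of the ladder:
Ladder weight 34.5×9.8 = 338.1 N acts at 4.155 m along the ladder; its horizontal arm is 4.155·cos52.4° = 2.535 m → τ = 857.1 N·m clockwise.
Window cleaner: 66.4×9.8 = 650.7 N at 4.82 m → arm 2.941 m → τ = 1914 N·m clockwise.
Wall normal N acts horizontally at the top; its moment arm is the height L sinθ = 8.31·sin52.4° = 6.584 m, counterclockwise.
Balancing moments: N × 6.584 = 2771, giving N = 420.9 N.
ΣFx = 0 ⇒ f = N_wall = 420.9 N. ΣFy = 0 ⇒ N_floor = 988.8 N.
μ_min = f / N_floor = 420.9 / 988.8 = 0.426.

μ_min ≈ 0.426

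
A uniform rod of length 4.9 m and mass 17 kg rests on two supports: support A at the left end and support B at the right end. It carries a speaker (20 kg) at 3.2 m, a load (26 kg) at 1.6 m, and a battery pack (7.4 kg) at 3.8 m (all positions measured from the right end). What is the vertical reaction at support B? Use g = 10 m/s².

R_B ≈ 346 N

Taking torques about support A:
Beam weight: 17 × 10 = 170 N down at 2.45 m → arm 2.45 m, τ = 170 × 2.45 = 416.5 N·m clockwise.
Speaker: 20 × 10 = 200 N down at 3.2 m → arm 1.7 m, τ = 200 × 1.7 = 340 N·m clockwise.
Load: 26 × 10 = 260 N down at 1.6 m → arm 3.3 m, τ = 260 × 3.3 = 858 N·m clockwise.
Battery pack: 7.4 × 10 = 74 N down at 3.8 m → arm 1.1 m, τ = 74 × 1.1 = 81.4 N·m clockwise.
Net load moment about support A = 1696 N·m clockwise.
Reaction R at support B is upward at 0 m, arm 4.9 m → moment R × 4.9 counterclockwise.
For rotational equilibrium, R × 4.9 = 1696, so R = 346 N.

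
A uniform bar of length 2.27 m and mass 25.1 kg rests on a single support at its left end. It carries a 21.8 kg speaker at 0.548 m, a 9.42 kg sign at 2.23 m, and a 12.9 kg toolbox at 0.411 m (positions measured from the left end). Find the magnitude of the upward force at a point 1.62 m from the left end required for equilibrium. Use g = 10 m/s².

F ≈ 412 N

Choose the left end as the axis so the unknown pivot reaction has zero arm there.
Beam weight: 25.1 × 10 = 251 N down at 1.135 m → arm 1.135 m, τ = 251 × 1.135 = 284.9 N·m clockwise.
Speaker: 21.8 × 10 = 218 N down at 0.548 m → arm 0.548 m, τ = 218 × 0.548 = 119.5 N·m clockwise.
Sign: 9.42 × 10 = 94.2 N down at 2.23 m → arm 2.23 m, τ = 94.2 × 2.23 = 210.1 N·m clockwise.
Toolbox: 12.9 × 10 = 129 N down at 0.411 m → arm 0.411 m, τ = 129 × 0.411 = 53.02 N·m clockwise.
Net moment of the loads = 667.5 N·m clockwise.
The upward force F acts at a point 1.62 m from the left end, arm 1.62 m, giving F × 1.62 counterclockwise.
Στ = 0 ⇒ F × 1.62 = 667.5 ⇒ F = 667.5 / 1.62 = 412 N.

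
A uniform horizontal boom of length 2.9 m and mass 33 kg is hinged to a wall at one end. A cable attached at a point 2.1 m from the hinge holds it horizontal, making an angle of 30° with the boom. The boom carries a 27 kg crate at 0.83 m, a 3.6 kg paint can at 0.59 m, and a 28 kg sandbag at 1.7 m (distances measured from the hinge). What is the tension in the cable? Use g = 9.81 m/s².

Sum moments about the hinge (the unknown hinge reaction has zero arm there).
Beam weight: 33 × 9.81 = 323.7 N down at 1.45 m → arm 1.45 m, τ = 323.7 × 1.45 = 469.4 N·m clockwise.
Crate: 27 × 9.81 = 264.9 N down at 0.83 m → arm 0.83 m, τ = 264.9 × 0.83 = 219.9 N·m clockwise.
Paint can: 3.6 × 9.81 = 35.32 N down at 0.59 m → arm 0.59 m, τ = 35.32 × 0.59 = 20.84 N·m clockwise.
Sandbag: 28 × 9.81 = 274.7 N down at 1.7 m → arm 1.7 m, τ = 274.7 × 1.7 = 467 N·m clockwise.
Total clockwise load moment = 1177 N·m.
The cable tension T acts at 2.1 m; only its component perpendicular to the boom, T sinθ, produces torque. sin 30° = 0.5.
Balancing moments: T × 2.1 × 0.5 = 1177, giving T = 1177 / 1.05 = 1120 N.

T ≈ 1120 N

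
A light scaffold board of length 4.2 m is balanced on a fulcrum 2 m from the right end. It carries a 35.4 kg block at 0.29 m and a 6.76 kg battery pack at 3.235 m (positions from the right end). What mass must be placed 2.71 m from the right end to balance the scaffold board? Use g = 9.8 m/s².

Taking torques about the fulcrum (at 2 m from the right end):
Block: 35.4 × 9.8 = 346.9 N down at 0.29 m → arm 1.71 m, τ = 346.9 × 1.71 = 593.2 N·m clockwise.
Battery pack: 6.76 × 9.8 = 66.25 N down at 3.235 m → arm 1.235 m, τ = 66.25 × 1.235 = 81.82 N·m counterclockwise.
Net moment of known loads = 511.4 N·m clockwise.
An unknown mass m at 2.71 m has arm 0.71 m; its moment is m·g·0.71 counterclockwise.
Balancing moments: m × 9.8 × 0.71 = 511.4, giving m = 511.4 / (9.8 × 0.71) = 73.5 kg.

m ≈ 73.5 kg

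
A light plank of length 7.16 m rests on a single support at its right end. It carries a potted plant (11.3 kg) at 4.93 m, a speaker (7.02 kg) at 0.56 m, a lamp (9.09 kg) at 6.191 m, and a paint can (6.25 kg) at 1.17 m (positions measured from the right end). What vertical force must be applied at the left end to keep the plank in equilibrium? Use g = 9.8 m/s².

Choose the right end as the axis so the unknown pivot reaction has zero arm there.
Potted plant: 11.3 × 9.8 = 110.7 N down at 4.93 m → arm 4.93 m, τ = 110.7 × 4.93 = 545.8 N·m counterclockwise.
Speaker: 7.02 × 9.8 = 68.8 N down at 0.56 m → arm 0.56 m, τ = 68.8 × 0.56 = 38.53 N·m counterclockwise.
Lamp: 9.09 × 9.8 = 89.08 N down at 6.191 m → arm 6.191 m, τ = 89.08 × 6.191 = 551.5 N·m counterclockwise.
Paint can: 6.25 × 9.8 = 61.25 N down at 1.17 m → arm 1.17 m, τ = 61.25 × 1.17 = 71.66 N·m counterclockwise.
Net moment of the loads = 1207 N·m counterclockwise.
The upward force F acts at the left end, arm 7.16 m, giving F × 7.16 clockwise.
Balancing moments: F × 7.16 = 1207, giving F = 1207 / 7.16 = 169 N.

F ≈ 169 N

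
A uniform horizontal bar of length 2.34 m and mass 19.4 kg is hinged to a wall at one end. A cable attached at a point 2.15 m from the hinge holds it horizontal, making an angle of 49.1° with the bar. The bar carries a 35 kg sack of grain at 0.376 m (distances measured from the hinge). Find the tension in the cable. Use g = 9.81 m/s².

Sum moments about the hinge (the unknown hinge reaction has zero arm there).
Beam weight: 19.4 × 9.81 = 190.3 N down at 1.17 m → arm 1.17 m, τ = 190.3 × 1.17 = 222.7 N·m clockwise.
Sack of grain: 35 × 9.81 = 343.4 N down at 0.376 m → arm 0.376 m, τ = 343.4 × 0.376 = 129.1 N·m clockwise.
Total clockwise load moment = 351.8 N·m.
The cable tension T acts at 2.15 m; only its component perpendicular to the bar, T sinθ, produces torque. sin 49.1° = 0.7559.
Στ = 0 ⇒ T × 2.15 × 0.7559 = 351.8 ⇒ T = 351.8 / 1.625 = 216 N.

T ≈ 216 N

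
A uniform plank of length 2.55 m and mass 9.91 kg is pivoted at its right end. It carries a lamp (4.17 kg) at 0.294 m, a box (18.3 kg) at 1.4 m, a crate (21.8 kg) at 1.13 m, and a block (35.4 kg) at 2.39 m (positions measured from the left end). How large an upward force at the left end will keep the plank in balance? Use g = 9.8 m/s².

Taking torques about the right end:
Beam weight: 9.91 × 9.8 = 97.12 N down at 1.275 m → arm 1.275 m, τ = 97.12 × 1.275 = 123.8 N·m counterclockwise.
Lamp: 4.17 × 9.8 = 40.87 N down at 0.294 m → arm 2.256 m, τ = 40.87 × 2.256 = 92.2 N·m counterclockwise.
Box: 18.3 × 9.8 = 179.3 N down at 1.4 m → arm 1.15 m, τ = 179.3 × 1.15 = 206.2 N·m counterclockwise.
Crate: 21.8 × 9.8 = 213.6 N down at 1.13 m → arm 1.42 m, τ = 213.6 × 1.42 = 303.3 N·m counterclockwise.
Block: 35.4 × 9.8 = 346.9 N down at 2.39 m → arm 0.16 m, τ = 346.9 × 0.16 = 55.5 N·m counterclockwise.
Net moment of the loads = 781 N·m counterclockwise.
The upward force F acts at the left end, arm 2.55 m, giving F × 2.55 clockwise.
Setting net torque to zero: F × 2.55 = 781 → F = 781 / 2.55 = 306 N.

F ≈ 306 N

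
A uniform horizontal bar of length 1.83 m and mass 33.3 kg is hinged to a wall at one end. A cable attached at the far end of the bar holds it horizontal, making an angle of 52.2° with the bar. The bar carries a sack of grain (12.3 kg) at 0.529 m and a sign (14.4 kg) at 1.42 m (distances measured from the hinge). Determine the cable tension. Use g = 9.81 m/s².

T ≈ 390 N

Choose the hinge as the axis so the unknown hinge reaction has zero arm there.
Beam weight: 33.3 × 9.81 = 326.7 N down at 0.915 m → arm 0.915 m, τ = 326.7 × 0.915 = 298.9 N·m clockwise.
Sack of grain: 12.3 × 9.81 = 120.7 N down at 0.529 m → arm 0.529 m, τ = 120.7 × 0.529 = 63.85 N·m clockwise.
Sign: 14.4 × 9.81 = 141.3 N down at 1.42 m → arm 1.42 m, τ = 141.3 × 1.42 = 200.6 N·m clockwise.
Total clockwise load moment = 563.4 N·m.
The cable tension T acts at 1.83 m; only its component perpendicular to the bar, T sinθ, produces torque. sin 52.2° = 0.7902.
For rotational equilibrium, T × 1.83 × 0.7902 = 563.4, so T = 563.4 / 1.446 = 390 N.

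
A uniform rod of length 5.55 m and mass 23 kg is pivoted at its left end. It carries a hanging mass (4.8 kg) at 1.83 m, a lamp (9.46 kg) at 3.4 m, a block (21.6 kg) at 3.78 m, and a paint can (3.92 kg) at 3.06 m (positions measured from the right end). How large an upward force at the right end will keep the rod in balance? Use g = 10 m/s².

Take moments about the left end.
Beam weight: 23 × 10 = 230 N down at 2.775 m → arm 2.775 m, τ = 230 × 2.775 = 638.2 N·m clockwise.
Hanging mass: 4.8 × 10 = 48 N down at 1.83 m → arm 3.72 m, τ = 48 × 3.72 = 178.6 N·m clockwise.
Lamp: 9.46 × 10 = 94.6 N down at 3.4 m → arm 2.15 m, τ = 94.6 × 2.15 = 203.4 N·m clockwise.
Block: 21.6 × 10 = 216 N down at 3.78 m → arm 1.77 m, τ = 216 × 1.77 = 382.3 N·m clockwise.
Paint can: 3.92 × 10 = 39.2 N down at 3.06 m → arm 2.49 m, τ = 39.2 × 2.49 = 97.61 N·m clockwise.
Net moment of the loads = 1500 N·m clockwise.
The upward force F acts at the right end, arm 5.55 m, giving F × 5.55 counterclockwise.
Στ = 0 ⇒ F × 5.55 = 1500 ⇒ F = 1500 / 5.55 = 270 N.

F ≈ 270 N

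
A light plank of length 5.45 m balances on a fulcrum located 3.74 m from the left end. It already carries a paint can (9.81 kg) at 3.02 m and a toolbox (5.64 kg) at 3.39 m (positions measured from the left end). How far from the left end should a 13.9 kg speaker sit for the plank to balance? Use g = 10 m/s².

x ≈ 4.39 m from the left end

Taking torques about the fulcrum (at 3.74 m from the left end):
Paint can: 9.81 × 10 = 98.1 N down at 3.02 m → arm 0.72 m, τ = 98.1 × 0.72 = 70.63 N·m counterclockwise.
Toolbox: 5.64 × 10 = 56.4 N down at 3.39 m → arm 0.35 m, τ = 56.4 × 0.35 = 19.74 N·m counterclockwise.
Net moment of existing loads = 90.37 N·m counterclockwise.
The speaker weighs 13.9 × 10 = 139 N and must supply an equal clockwise moment, so its lever arm about the fulcrum is 90.37 / 139 = 0.65 m.
That puts it at 3.74 + 0.65 = 4.39 m from the left end.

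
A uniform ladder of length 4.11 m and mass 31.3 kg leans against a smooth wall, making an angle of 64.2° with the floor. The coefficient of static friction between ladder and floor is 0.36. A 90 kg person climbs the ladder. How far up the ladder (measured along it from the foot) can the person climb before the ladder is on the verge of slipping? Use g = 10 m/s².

Taking torques about the foot of the ladder:
Ladder weight 31.3×10 = 313 N acts at 2.055 m along the ladder; its horizontal arm is 2.055·cos64.2° = 0.8944 m → τ = 279.9 N·m clockwise.
Person weight 90×10 = 900 N at distance d → arm d·cos64.2° → τ = 900·d·0.4352 clockwise.
Wall normal N at the top has arm L sinθ = 3.7 m counterclockwise, so Στ = 0 gives N·3.7 = 279.9 + 391.7·d.
ΣFy = 0 ⇒ N_floor = 1213 N, so the maximum friction is μ_s·N_floor = 0.36×1213 = 436.7 N. ΣFx = 0 ⇒ N_wall = f, so at the slipping point N = 436.7 N.
Substituting: 436.7×3.7 = 279.9 + 391.7·d ⇒ d = (1616 − 279.9) / 391.7 = 3.41 m.

d ≈ 3.41 m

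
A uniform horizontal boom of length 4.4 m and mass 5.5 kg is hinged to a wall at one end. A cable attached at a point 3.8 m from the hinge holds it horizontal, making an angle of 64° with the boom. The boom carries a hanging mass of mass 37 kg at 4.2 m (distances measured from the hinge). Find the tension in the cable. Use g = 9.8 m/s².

T ≈ 481 N

About the hinge:
Beam weight: 5.5 × 9.8 = 53.9 N down at 2.2 m → arm 2.2 m, τ = 53.9 × 2.2 = 118.6 N·m clockwise.
Hanging mass: 37 × 9.8 = 362.6 N down at 4.2 m → arm 4.2 m, τ = 362.6 × 4.2 = 1523 N·m clockwise.
Total clockwise load moment = 1642 N·m.
The cable tension T acts at 3.8 m; only its component perpendicular to the boom, T sinθ, produces torque. sin 64° = 0.8988.
Balancing moments: T × 3.8 × 0.8988 = 1642, giving T = 1642 / 3.415 = 481 N.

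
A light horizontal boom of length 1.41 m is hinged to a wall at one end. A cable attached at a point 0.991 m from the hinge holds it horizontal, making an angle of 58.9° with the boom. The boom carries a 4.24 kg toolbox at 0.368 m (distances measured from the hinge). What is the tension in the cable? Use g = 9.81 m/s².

Take moments about the hinge.
Toolbox: 4.24 × 9.81 = 41.59 N down at 0.368 m → arm 0.368 m, τ = 41.59 × 0.368 = 15.31 N·m clockwise.
Total clockwise load moment = 15.31 N·m.
The cable tension T acts at 0.991 m; only its component perpendicular to the boom, T sinθ, produces torque. sin 58.9° = 0.8563.
Balancing moments: T × 0.991 × 0.8563 = 15.31, giving T = 15.31 / 0.8486 = 18 N.

T ≈ 18 N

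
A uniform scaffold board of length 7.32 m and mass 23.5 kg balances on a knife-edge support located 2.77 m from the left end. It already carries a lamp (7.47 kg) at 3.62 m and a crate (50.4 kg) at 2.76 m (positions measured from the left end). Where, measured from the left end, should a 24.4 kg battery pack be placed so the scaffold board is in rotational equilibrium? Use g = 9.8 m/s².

x ≈ 1.67 m from the left end

Take moments about the knife-edge support (at 2.77 m from the left end).
Beam weight: 23.5 × 9.8 = 230.3 N down at 3.66 m → arm 0.89 m, τ = 230.3 × 0.89 = 205 N·m clockwise.
Lamp: 7.47 × 9.8 = 73.21 N down at 3.62 m → arm 0.85 m, τ = 73.21 × 0.85 = 62.23 N·m clockwise.
Crate: 50.4 × 9.8 = 493.9 N down at 2.76 m → arm 0.01 m, τ = 493.9 × 0.01 = 4.939 N·m counterclockwise.
Net moment of existing loads = 262.3 N·m clockwise.
The battery pack weighs 24.4 × 9.8 = 239.1 N and must supply an equal counterclockwise moment, so its lever arm about the knife-edge support is 262.3 / 239.1 = 1.1 m.
That puts it at 2.77 − 1.1 = 1.67 m from the left end.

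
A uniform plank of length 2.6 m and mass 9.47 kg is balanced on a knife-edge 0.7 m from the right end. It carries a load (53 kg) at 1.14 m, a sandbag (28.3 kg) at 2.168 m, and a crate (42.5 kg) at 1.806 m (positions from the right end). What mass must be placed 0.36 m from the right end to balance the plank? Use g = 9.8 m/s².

m ≈ 346 kg

About the knife-edge (at 0.7 m from the right end):
Beam weight: 9.47 × 9.8 = 92.81 N down at 1.3 m → arm 0.6 m, τ = 92.81 × 0.6 = 55.69 N·m counterclockwise.
Load: 53 × 9.8 = 519.4 N down at 1.14 m → arm 0.44 m, τ = 519.4 × 0.44 = 228.5 N·m counterclockwise.
Sandbag: 28.3 × 9.8 = 277.3 N down at 2.168 m → arm 1.468 m, τ = 277.3 × 1.468 = 407.1 N·m counterclockwise.
Crate: 42.5 × 9.8 = 416.5 N down at 1.806 m → arm 1.106 m, τ = 416.5 × 1.106 = 460.6 N·m counterclockwise.
Net moment of known loads = 1152 N·m counterclockwise.
An unknown mass m at 0.36 m has arm 0.34 m; its moment is m·g·0.34 clockwise.
For rotational equilibrium, m × 9.8 × 0.34 = 1152, so m = 1152 / (9.8 × 0.34) = 346 kg.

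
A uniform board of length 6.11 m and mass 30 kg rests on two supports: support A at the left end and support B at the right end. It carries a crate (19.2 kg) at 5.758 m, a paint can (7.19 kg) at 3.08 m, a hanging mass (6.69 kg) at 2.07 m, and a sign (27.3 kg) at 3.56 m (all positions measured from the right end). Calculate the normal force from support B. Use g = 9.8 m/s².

Taking torques about support A:
Beam weight: 30 × 9.8 = 294 N down at 3.055 m → arm 3.055 m, τ = 294 × 3.055 = 898.2 N·m clockwise.
Crate: 19.2 × 9.8 = 188.2 N down at 5.758 m → arm 0.352 m, τ = 188.2 × 0.352 = 66.25 N·m clockwise.
Paint can: 7.19 × 9.8 = 70.46 N down at 3.08 m → arm 3.03 m, τ = 70.46 × 3.03 = 213.5 N·m clockwise.
Hanging mass: 6.69 × 9.8 = 65.56 N down at 2.07 m → arm 4.04 m, τ = 65.56 × 4.04 = 264.9 N·m clockwise.
Sign: 27.3 × 9.8 = 267.5 N down at 3.56 m → arm 2.55 m, τ = 267.5 × 2.55 = 682.1 N·m clockwise.
Net load moment about support A = 2125 N·m clockwise.
Reaction R at support B is upward at 0 m, arm 6.11 m → moment R × 6.11 counterclockwise.
Balancing moments: R × 6.11 = 2125, giving R = 348 N.

R_B ≈ 348 N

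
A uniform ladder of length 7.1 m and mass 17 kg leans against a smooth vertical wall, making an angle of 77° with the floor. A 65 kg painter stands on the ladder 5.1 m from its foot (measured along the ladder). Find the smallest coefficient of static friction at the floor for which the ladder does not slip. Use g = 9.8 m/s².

μ_min ≈ 0.155

Sum moments about the foot of the ladder (the floor normal and friction both act there and drop out).
Ladder weight 17×9.8 = 166.6 N acts at 3.55 m along the ladder; its horizontal arm is 3.55·cos77° = 0.7986 m → τ = 133 N·m clockwise.
Painter: 65×9.8 = 637 N at 5.1 m → arm 1.147 m → τ = 730.6 N·m clockwise.
Wall normal N acts horizontally at the top; its moment arm is the height L sinθ = 7.1·sin77° = 6.918 m, counterclockwise.
Balancing moments: N × 6.918 = 863.6, giving N = 124.8 N.
ΣFx = 0 ⇒ f = N_wall = 124.8 N. ΣFy = 0 ⇒ N_floor = 803.6 N.
μ_min = f / N_floor = 124.8 / 803.6 = 0.155.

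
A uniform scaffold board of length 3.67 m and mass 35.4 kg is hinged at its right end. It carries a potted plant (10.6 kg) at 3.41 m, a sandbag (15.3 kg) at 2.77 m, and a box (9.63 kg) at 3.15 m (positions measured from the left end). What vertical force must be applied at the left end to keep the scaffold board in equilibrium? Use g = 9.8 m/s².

Choose the right end as the axis so the unknown pivot reaction has zero arm there.
Beam weight: 35.4 × 9.8 = 346.9 N down at 1.835 m → arm 1.835 m, τ = 346.9 × 1.835 = 636.6 N·m counterclockwise.
Potted plant: 10.6 × 9.8 = 103.9 N down at 3.41 m → arm 0.26 m, τ = 103.9 × 0.26 = 27.01 N·m counterclockwise.
Sandbag: 15.3 × 9.8 = 149.9 N down at 2.77 m → arm 0.9 m, τ = 149.9 × 0.9 = 134.9 N·m counterclockwise.
Box: 9.63 × 9.8 = 94.37 N down at 3.15 m → arm 0.52 m, τ = 94.37 × 0.52 = 49.07 N·m counterclockwise.
Net moment of the loads = 847.6 N·m counterclockwise.
The upward force F acts at the left end, arm 3.67 m, giving F × 3.67 clockwise.
Balancing moments: F × 3.67 = 847.6, giving F = 847.6 / 3.67 = 231 N.

F ≈ 231 N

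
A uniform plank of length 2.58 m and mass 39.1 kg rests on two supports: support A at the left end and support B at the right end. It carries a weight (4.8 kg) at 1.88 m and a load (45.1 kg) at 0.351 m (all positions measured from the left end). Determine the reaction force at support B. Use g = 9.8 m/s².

R_B ≈ 286 N

Sum moments about support A (its reaction then has zero moment arm).
Beam weight: 39.1 × 9.8 = 383.2 N down at 1.29 m → arm 1.29 m, τ = 383.2 × 1.29 = 494.3 N·m clockwise.
Weight: 4.8 × 9.8 = 47.04 N down at 1.88 m → arm 1.88 m, τ = 47.04 × 1.88 = 88.44 N·m clockwise.
Load: 45.1 × 9.8 = 442 N down at 0.351 m → arm 0.351 m, τ = 442 × 0.351 = 155.1 N·m clockwise.
Net load moment about support A = 737.8 N·m clockwise.
Reaction R at support B is upward at 2.58 m, arm 2.58 m → moment R × 2.58 counterclockwise.
For rotational equilibrium, R × 2.58 = 737.8, so R = 286 N.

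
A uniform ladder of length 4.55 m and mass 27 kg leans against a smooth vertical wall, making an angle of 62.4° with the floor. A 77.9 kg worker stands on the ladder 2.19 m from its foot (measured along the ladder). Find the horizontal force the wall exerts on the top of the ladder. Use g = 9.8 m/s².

Choose the foot of the ladder as the axis so the floor normal and friction both act there and drop out.
Ladder weight 27×9.8 = 264.6 N acts at 2.275 m along the ladder; its horizontal arm is 2.275·cos62.4° = 1.054 m → τ = 278.9 N·m clockwise.
Worker: 77.9×9.8 = 763.4 N at 2.19 m → arm 1.015 m → τ = 774.9 N·m clockwise.
Wall normal N acts horizontally at the top; its moment arm is the height L sinθ = 4.55·sin62.4° = 4.032 m, counterclockwise.
Balancing moments: N × 4.032 = 1054, giving N = 261 N.

N_wall ≈ 261 N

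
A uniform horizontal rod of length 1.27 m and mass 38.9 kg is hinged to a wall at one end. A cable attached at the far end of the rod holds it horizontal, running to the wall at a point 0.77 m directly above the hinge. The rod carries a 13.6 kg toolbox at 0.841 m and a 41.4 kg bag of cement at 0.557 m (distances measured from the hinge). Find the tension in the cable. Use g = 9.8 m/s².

Take moments about the hinge.
Beam weight: 38.9 × 9.8 = 381.2 N down at 0.635 m → arm 0.635 m, τ = 381.2 × 0.635 = 242.1 N·m clockwise.
Toolbox: 13.6 × 9.8 = 133.3 N down at 0.841 m → arm 0.841 m, τ = 133.3 × 0.841 = 112.1 N·m clockwise.
Bag of cement: 41.4 × 9.8 = 405.7 N down at 0.557 m → arm 0.557 m, τ = 405.7 × 0.557 = 226 N·m clockwise.
Total clockwise load moment = 580.2 N·m.
The cable tension T acts at 1.27 m; only its component perpendicular to the rod, T sinθ, produces torque. sinθ = h/√(h²+d²) = 0.77/√(0.77²+1.27²) = 0.5185.
For rotational equilibrium, T × 1.27 × 0.5185 = 580.2, so T = 580.2 / 0.6585 = 881 N.

T ≈ 881 N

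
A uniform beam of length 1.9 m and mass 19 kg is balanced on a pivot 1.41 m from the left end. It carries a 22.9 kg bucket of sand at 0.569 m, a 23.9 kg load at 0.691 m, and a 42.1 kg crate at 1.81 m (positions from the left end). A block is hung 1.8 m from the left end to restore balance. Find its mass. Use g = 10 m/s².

Take moments about the pivot (at 1.41 m from the left end).
Beam weight: 19 × 10 = 190 N down at 0.95 m → arm 0.46 m, τ = 190 × 0.46 = 87.4 N·m counterclockwise.
Bucket of sand: 22.9 × 10 = 229 N down at 0.569 m → arm 0.841 m, τ = 229 × 0.841 = 192.6 N·m counterclockwise.
Load: 23.9 × 10 = 239 N down at 0.691 m → arm 0.719 m, τ = 239 × 0.719 = 171.8 N·m counterclockwise.
Crate: 42.1 × 10 = 421 N down at 1.81 m → arm 0.4 m, τ = 421 × 0.4 = 168.4 N·m clockwise.
Net moment of known loads = 283.4 N·m counterclockwise.
An unknown mass m at 1.8 m has arm 0.39 m; its moment is m·g·0.39 clockwise.
For rotational equilibrium, m × 10 × 0.39 = 283.4, so m = 283.4 / (10 × 0.39) = 72.7 kg.

m ≈ 72.7 kg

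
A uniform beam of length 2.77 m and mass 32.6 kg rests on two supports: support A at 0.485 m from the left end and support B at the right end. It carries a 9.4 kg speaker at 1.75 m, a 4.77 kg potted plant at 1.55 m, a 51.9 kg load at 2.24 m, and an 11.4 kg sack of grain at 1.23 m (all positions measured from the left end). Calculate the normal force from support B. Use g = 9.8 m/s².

Sum moments about support A (its reaction then has zero moment arm).
Beam weight: 32.6 × 9.8 = 319.5 N down at 1.385 m → arm 0.9 m, τ = 319.5 × 0.9 = 287.6 N·m clockwise.
Speaker: 9.4 × 9.8 = 92.12 N down at 1.75 m → arm 1.265 m, τ = 92.12 × 1.265 = 116.5 N·m clockwise.
Potted plant: 4.77 × 9.8 = 46.75 N down at 1.55 m → arm 1.065 m, τ = 46.75 × 1.065 = 49.79 N·m clockwise.
Load: 51.9 × 9.8 = 508.6 N down at 2.24 m → arm 1.755 m, τ = 508.6 × 1.755 = 892.6 N·m clockwise.
Sack of grain: 11.4 × 9.8 = 111.7 N down at 1.23 m → arm 0.745 m, τ = 111.7 × 0.745 = 83.22 N·m clockwise.
Net load moment about support A = 1430 N·m clockwise.
Reaction R at support B is upward at 2.77 m, arm 2.285 m → moment R × 2.285 counterclockwise.
Στ = 0 ⇒ R × 2.285 = 1430 ⇒ R = 626 N.

R_B ≈ 626 N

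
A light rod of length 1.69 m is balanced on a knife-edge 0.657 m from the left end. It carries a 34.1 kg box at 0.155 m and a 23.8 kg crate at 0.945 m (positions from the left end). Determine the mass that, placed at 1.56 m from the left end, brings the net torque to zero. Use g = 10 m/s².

m ≈ 11.4 kg

Sum moments about the knife-edge (at 0.657 m from the left end) (the support reaction has zero arm there).
Box: 34.1 × 10 = 341 N down at 0.155 m → arm 0.502 m, τ = 341 × 0.502 = 171.2 N·m counterclockwise.
Crate: 23.8 × 10 = 238 N down at 0.945 m → arm 0.288 m, τ = 238 × 0.288 = 68.54 N·m clockwise.
Net moment of known loads = 102.7 N·m counterclockwise.
An unknown mass m at 1.56 m has arm 0.903 m; its moment is m·g·0.903 clockwise.
Setting net torque to zero: m × 10 × 0.903 = 102.7 → m = 102.7 / (10 × 0.903) = 11.4 kg.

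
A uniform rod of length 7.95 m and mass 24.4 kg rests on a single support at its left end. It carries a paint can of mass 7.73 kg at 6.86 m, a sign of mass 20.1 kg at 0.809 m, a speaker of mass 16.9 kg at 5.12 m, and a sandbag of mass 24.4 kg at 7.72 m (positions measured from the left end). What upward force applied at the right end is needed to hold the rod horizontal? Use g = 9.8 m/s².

F ≈ 544 N

Take moments about the left end.
Beam weight: 24.4 × 9.8 = 239.1 N down at 3.975 m → arm 3.975 m, τ = 239.1 × 3.975 = 950.4 N·m clockwise.
Paint can: 7.73 × 9.8 = 75.75 N down at 6.86 m → arm 6.86 m, τ = 75.75 × 6.86 = 519.6 N·m clockwise.
Sign: 20.1 × 9.8 = 197 N down at 0.809 m → arm 0.809 m, τ = 197 × 0.809 = 159.4 N·m clockwise.
Speaker: 16.9 × 9.8 = 165.6 N down at 5.12 m → arm 5.12 m, τ = 165.6 × 5.12 = 847.9 N·m clockwise.
Sandbag: 24.4 × 9.8 = 239.1 N down at 7.72 m → arm 7.72 m, τ = 239.1 × 7.72 = 1846 N·m clockwise.
Net moment of the loads = 4323 N·m clockwise.
The upward force F acts at the right end, arm 7.95 m, giving F × 7.95 counterclockwise.
For rotational equilibrium, F × 7.95 = 4323, so F = 4323 / 7.95 = 544 N.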